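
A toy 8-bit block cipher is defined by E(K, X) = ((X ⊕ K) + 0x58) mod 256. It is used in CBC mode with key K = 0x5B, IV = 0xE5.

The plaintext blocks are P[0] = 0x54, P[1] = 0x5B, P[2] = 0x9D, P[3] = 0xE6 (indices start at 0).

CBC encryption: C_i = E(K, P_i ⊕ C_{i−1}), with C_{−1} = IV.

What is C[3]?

C[3] = 0x61

C[0]: P[0] ⊕ 0xE5 = 0xB1; E(K, 0xB1) = 0x42.
C[1]: P[1] ⊕ 0x42 = 0x19; E(K, 0x19) = 0x9A.
C[2]: P[2] ⊕ 0x9A = 0x07; E(K, 0x07) = 0xB4.
C[3]: P[3] ⊕ 0xB4 = 0x52; E(K, 0x52) = 0x61.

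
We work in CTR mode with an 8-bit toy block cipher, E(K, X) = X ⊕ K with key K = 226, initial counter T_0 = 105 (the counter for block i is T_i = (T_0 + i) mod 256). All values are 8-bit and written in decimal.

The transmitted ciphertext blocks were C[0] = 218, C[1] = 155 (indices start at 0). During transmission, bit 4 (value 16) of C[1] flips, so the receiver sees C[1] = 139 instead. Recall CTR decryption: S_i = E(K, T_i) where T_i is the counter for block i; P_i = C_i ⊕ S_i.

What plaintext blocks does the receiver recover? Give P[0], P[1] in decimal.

Only C[1] changed, to 139. In CTR, a change in C_i flips the same bit in P_i only; the keystream is unaffected. Decrypting the received ciphertext:
P[0]: T = 105, S = E(K, T) = 139; 218 ⊕ 139 = 81.
P[1]: T = 106, S = E(K, T) = 136; 139 ⊕ 136 = 3.
Blocks that differ from the original plaintext: P[1].

P[0] = 81, P[1] = 3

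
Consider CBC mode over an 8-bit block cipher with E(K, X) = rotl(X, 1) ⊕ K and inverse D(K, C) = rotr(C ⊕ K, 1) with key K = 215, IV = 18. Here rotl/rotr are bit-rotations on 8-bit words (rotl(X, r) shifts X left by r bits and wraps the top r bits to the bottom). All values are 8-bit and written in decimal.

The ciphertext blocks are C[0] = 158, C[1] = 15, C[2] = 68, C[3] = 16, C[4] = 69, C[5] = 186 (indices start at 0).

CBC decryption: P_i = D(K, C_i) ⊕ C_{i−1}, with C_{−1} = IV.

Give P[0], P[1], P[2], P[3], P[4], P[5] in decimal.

P[0]: D(K, 158) = 164; 164 ⊕ 18 = 182.
P[1]: D(K, 15) = 108; 108 ⊕ 158 = 242.
P[2]: D(K, 68) = 201; 201 ⊕ 15 = 198.
P[3]: D(K, 16) = 227; 227 ⊕ 68 = 167.
P[4]: D(K, 69) = 73; 73 ⊕ 16 = 89.
P[5]: D(K, 186) = 182; 182 ⊕ 69 = 243.

P[0] = 182, P[1] = 242, P[2] = 198, P[3] = 167, P[4] = 89, P[5] = 243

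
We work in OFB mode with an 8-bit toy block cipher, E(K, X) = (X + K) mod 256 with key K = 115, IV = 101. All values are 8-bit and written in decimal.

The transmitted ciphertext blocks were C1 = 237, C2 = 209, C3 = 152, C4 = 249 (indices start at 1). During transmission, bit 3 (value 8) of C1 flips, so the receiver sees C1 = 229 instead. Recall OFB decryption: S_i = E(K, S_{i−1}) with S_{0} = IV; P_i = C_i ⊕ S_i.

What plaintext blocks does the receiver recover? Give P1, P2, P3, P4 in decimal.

Only C1 changed, to 229. In OFB, a change in C_i flips the same bit in P_i only; the keystream is unaffected. Decrypting the received ciphertext:
P1: S = E(K, 101) = 216; 229 ⊕ 216 = 61.
P2: S = E(K, 216) = 75; 209 ⊕ 75 = 154.
P3: S = E(K, 75) = 190; 152 ⊕ 190 = 38.
P4: S = E(K, 190) = 49; 249 ⊕ 49 = 200.
Blocks that differ from the original plaintext: P1.

P1 = 61, P2 = 154, P3 = 38, P4 = 200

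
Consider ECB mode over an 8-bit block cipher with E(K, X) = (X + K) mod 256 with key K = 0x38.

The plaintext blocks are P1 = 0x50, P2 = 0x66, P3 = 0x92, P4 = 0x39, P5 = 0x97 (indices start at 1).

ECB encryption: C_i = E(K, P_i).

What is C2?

C2 = 0x9E

C2: E(K, 0x66) = 0x9E.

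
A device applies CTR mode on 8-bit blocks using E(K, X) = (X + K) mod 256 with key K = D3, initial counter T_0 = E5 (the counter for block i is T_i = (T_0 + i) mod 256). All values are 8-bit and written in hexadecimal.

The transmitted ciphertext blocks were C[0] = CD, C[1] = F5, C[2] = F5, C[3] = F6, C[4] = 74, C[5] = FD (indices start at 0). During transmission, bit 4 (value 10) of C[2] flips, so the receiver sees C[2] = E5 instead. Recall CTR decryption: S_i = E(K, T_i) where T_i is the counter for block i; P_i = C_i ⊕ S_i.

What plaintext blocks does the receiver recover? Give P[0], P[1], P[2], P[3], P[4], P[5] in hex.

Only C[2] changed, to E5. In CTR, a change in C_i flips the same bit in P_i only; the keystream is unaffected. Decrypting the received ciphertext:
P[0]: T = E5, S = E(K, T) = B8; CD ⊕ B8 = 75.
P[1]: T = E6, S = E(K, T) = B9; F5 ⊕ B9 = 4C.
P[2]: T = E7, S = E(K, T) = BA; E5 ⊕ BA = 5F.
P[3]: T = E8, S = E(K, T) = BB; F6 ⊕ BB = 4D.
P[4]: T = E9, S = E(K, T) = BC; 74 ⊕ BC = C8.
P[5]: T = EA, S = E(K, T) = BD; FD ⊕ BD = 40.
Blocks that differ from the original plaintext: P[2].

P[0] = 75, P[1] = 4C, P[2] = 5F, P[3] = 4D, P[4] = C8, P[5] = 40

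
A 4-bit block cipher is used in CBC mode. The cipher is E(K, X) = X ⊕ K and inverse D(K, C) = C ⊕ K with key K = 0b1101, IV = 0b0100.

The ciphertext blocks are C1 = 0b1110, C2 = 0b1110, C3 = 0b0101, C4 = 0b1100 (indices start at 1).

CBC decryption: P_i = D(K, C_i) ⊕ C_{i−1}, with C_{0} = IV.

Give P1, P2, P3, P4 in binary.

P1: D(K, 0b1110) = 0b0011; 0b0011 ⊕ 0b0100 = 0b0111.
P2: D(K, 0b1110) = 0b0011; 0b0011 ⊕ 0b1110 = 0b1101.
P3: D(K, 0b0101) = 0b1000; 0b1000 ⊕ 0b1110 = 0b0110.
P4: D(K, 0b1100) = 0b0001; 0b0001 ⊕ 0b0101 = 0b0100.

P1 = 0b0111, P2 = 0b1101, P3 = 0b0110, P4 = 0b0100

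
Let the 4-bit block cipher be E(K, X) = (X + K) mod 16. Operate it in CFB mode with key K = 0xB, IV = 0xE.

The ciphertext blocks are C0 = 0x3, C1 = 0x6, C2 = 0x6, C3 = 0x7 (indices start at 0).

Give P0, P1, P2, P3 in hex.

CFB decryption: P_i = C_i ⊕ E(K, C_{i−1}), with C_{−1} = IV.
P0: E(K, 0xE) = 0x9; 0x3 ⊕ 0x9 = 0xA.
P1: E(K, 0x3) = 0xE; 0x6 ⊕ 0xE = 0x8.
P2: E(K, 0x6) = 0x1; 0x6 ⊕ 0x1 = 0x7.
P3: E(K, 0x6) = 0x1; 0x7 ⊕ 0x1 = 0x6.

P0 = 0xA, P1 = 0x8, P2 = 0x7, P3 = 0x6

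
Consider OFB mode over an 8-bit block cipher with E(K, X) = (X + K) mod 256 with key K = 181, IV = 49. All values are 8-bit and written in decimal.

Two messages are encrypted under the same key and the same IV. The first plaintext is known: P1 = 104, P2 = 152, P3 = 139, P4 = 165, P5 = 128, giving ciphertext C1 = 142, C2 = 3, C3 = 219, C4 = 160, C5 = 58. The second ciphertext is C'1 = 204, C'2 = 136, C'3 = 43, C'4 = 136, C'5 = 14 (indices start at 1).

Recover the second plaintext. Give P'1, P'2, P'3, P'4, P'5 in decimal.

P'1 = 42, P'2 = 19, P'3 = 123, P'4 = 141, P'5 = 180

In OFB with a reused IV, both messages share the same keystream S_i, so C_i ⊕ C'_i = P_i ⊕ P'_i and thus P'_i = P_i ⊕ C_i ⊕ C'_i.
P'1: 104 ⊕ 142 ⊕ 204 = 42.
P'2: 152 ⊕ 3 ⊕ 136 = 19.
P'3: 139 ⊕ 219 ⊕ 43 = 123.
P'4: 165 ⊕ 160 ⊕ 136 = 141.
P'5: 128 ⊕ 58 ⊕ 14 = 180.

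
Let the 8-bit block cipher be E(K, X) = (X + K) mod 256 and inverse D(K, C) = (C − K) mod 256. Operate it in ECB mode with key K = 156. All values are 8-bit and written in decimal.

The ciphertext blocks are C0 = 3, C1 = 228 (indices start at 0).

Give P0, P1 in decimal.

P0 = 103, P1 = 72

ECB decryption: P_i = D(K, C_i).
P0: D(K, 3) = 103.
P1: D(K, 228) = 72.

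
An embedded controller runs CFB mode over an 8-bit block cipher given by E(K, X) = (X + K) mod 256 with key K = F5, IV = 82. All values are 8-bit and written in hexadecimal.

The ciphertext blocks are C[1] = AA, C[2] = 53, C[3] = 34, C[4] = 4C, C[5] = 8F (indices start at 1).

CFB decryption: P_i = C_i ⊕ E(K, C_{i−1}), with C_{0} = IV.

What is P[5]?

P[5] = CE

P[5]: E(K, 4C) = 41; 8F ⊕ 41 = CE.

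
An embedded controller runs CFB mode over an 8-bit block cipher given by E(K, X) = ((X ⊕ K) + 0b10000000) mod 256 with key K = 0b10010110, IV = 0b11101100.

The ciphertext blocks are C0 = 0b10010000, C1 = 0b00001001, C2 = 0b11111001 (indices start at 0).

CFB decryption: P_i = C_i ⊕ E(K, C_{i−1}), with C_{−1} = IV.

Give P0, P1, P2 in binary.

P0: E(K, 0b11101100) = 0b11111010; 0b10010000 ⊕ 0b11111010 = 0b01101010.
P1: E(K, 0b10010000) = 0b10000110; 0b00001001 ⊕ 0b10000110 = 0b10001111.
P2: E(K, 0b00001001) = 0b00011111; 0b11111001 ⊕ 0b00011111 = 0b11100110.

P0 = 0b01101010, P1 = 0b10001111, P2 = 0b11100110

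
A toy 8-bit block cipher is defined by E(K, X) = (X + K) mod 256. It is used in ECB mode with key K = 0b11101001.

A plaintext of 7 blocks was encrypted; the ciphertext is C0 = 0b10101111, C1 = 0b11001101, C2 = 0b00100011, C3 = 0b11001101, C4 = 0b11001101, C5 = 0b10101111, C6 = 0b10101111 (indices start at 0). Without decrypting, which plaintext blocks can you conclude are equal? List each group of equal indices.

ECB encrypts each block independently with the same key, so equal ciphertext blocks imply equal plaintext blocks.
C0 = C5 = C6 = 0b10101111, so P0 = P5 = P6.
C1 = C3 = C4 = 0b11001101, so P1 = P3 = P4.

P0 = P5 = P6; P1 = P3 = P4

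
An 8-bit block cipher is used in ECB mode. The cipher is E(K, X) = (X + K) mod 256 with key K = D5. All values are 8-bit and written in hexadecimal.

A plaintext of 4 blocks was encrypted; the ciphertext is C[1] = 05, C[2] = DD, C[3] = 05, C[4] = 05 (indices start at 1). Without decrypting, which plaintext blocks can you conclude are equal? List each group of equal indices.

ECB encrypts each block independently with the same key, so equal ciphertext blocks imply equal plaintext blocks.
C[1] = C[3] = C[4] = 05, so P[1] = P[3] = P[4].

P[1] = P[3] = P[4]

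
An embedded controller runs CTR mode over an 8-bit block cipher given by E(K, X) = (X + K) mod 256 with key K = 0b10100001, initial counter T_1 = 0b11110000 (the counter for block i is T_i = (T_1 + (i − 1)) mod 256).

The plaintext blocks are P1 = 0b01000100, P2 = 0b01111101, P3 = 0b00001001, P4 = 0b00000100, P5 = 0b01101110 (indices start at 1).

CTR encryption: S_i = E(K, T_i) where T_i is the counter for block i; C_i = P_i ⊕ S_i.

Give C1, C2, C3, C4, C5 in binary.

C1 = 0b11010101, C2 = 0b11101111, C3 = 0b10011010, C4 = 0b10010000, C5 = 0b11111011

C1: T = 0b11110000, S = E(K, T) = 0b10010001; 0b01000100 ⊕ 0b10010001 = 0b11010101.
C2: T = 0b11110001, S = E(K, T) = 0b10010010; 0b01111101 ⊕ 0b10010010 = 0b11101111.
C3: T = 0b11110010, S = E(K, T) = 0b10010011; 0b00001001 ⊕ 0b10010011 = 0b10011010.
C4: T = 0b11110011, S = E(K, T) = 0b10010100; 0b00000100 ⊕ 0b10010100 = 0b10010000.
C5: T = 0b11110100, S = E(K, T) = 0b10010101; 0b01101110 ⊕ 0b10010101 = 0b11111011.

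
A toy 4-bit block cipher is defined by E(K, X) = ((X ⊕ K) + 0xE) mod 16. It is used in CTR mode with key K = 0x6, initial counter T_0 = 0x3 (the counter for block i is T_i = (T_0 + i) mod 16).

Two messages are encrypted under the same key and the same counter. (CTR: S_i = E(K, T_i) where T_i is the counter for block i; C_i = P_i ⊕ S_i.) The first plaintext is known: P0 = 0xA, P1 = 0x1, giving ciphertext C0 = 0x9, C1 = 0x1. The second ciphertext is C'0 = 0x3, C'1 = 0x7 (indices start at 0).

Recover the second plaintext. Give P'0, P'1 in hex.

In CTR with a reused counter, both messages share the same keystream S_i, so C_i ⊕ C'_i = P_i ⊕ P'_i and thus P'_i = P_i ⊕ C_i ⊕ C'_i.
P'0: 0xA ⊕ 0x9 ⊕ 0x3 = 0x0.
P'1: 0x1 ⊕ 0x1 ⊕ 0x7 = 0x7.

P'0 = 0x0, P'1 = 0x7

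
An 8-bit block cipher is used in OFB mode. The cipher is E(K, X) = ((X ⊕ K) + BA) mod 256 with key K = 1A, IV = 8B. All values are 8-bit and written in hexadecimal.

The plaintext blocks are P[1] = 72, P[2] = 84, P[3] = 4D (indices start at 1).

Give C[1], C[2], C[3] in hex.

OFB encryption: S_i = E(K, S_{i−1}) with S_{0} = IV; C_i = P_i ⊕ S_i.
C[1]: S = E(K, 8B) = 4B; 72 ⊕ 4B = 39.
C[2]: S = E(K, 4B) = 0B; 84 ⊕ 0B = 8F.
C[3]: S = E(K, 0B) = CB; 4D ⊕ CB = 86.

C[1] = 39, C[2] = 8F, C[3] = 86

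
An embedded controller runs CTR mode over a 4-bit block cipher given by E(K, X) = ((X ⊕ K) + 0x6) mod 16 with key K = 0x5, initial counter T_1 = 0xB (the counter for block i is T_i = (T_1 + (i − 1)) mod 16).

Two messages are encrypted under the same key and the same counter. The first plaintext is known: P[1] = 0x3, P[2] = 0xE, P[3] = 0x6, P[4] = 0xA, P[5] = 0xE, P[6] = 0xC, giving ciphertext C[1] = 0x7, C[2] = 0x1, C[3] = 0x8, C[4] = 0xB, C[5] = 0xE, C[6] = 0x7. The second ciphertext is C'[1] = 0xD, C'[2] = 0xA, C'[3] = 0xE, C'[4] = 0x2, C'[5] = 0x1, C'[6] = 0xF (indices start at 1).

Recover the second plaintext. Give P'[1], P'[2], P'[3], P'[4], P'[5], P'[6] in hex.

In CTR with a reused counter, both messages share the same keystream S_i, so C_i ⊕ C'_i = P_i ⊕ P'_i and thus P'_i = P_i ⊕ C_i ⊕ C'_i.
P'[1]: 0x3 ⊕ 0x7 ⊕ 0xD = 0x9.
P'[2]: 0xE ⊕ 0x1 ⊕ 0xA = 0x5.
P'[3]: 0x6 ⊕ 0x8 ⊕ 0xE = 0x0.
P'[4]: 0xA ⊕ 0xB ⊕ 0x2 = 0x3.
P'[5]: 0xE ⊕ 0xE ⊕ 0x1 = 0x1.
P'[6]: 0xC ⊕ 0x7 ⊕ 0xF = 0x4.

P'[1] = 0x9, P'[2] = 0x5, P'[3] = 0x0, P'[4] = 0x3, P'[5] = 0x1, P'[6] = 0x4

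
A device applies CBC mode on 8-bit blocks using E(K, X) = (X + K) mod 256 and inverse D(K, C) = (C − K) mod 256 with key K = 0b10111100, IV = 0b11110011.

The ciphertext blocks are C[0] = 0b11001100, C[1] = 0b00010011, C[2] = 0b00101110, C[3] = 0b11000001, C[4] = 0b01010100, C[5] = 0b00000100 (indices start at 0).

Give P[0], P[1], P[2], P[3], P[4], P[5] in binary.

P[0] = 0b11100011, P[1] = 0b10011011, P[2] = 0b01100001, P[3] = 0b00101011, P[4] = 0b01011001, P[5] = 0b00011100

CBC decryption: P_i = D(K, C_i) ⊕ C_{i−1}, with C_{−1} = IV.
P[0]: D(K, 0b11001100) = 0b00010000; 0b00010000 ⊕ 0b11110011 = 0b11100011.
P[1]: D(K, 0b00010011) = 0b01010111; 0b01010111 ⊕ 0b11001100 = 0b10011011.
P[2]: D(K, 0b00101110) = 0b01110010; 0b01110010 ⊕ 0b00010011 = 0b01100001.
P[3]: D(K, 0b11000001) = 0b00000101; 0b00000101 ⊕ 0b00101110 = 0b00101011.
P[4]: D(K, 0b01010100) = 0b10011000; 0b10011000 ⊕ 0b11000001 = 0b01011001.
P[5]: D(K, 0b00000100) = 0b01001000; 0b01001000 ⊕ 0b01010100 = 0b00011100.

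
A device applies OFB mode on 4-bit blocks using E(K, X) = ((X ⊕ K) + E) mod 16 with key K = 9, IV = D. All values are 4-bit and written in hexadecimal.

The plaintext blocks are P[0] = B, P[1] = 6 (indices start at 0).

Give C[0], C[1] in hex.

OFB encryption: S_i = E(K, S_{i−1}) with S_{−1} = IV; C_i = P_i ⊕ S_i.
C[0]: S = E(K, D) = 2; B ⊕ 2 = 9.
C[1]: S = E(K, 2) = 9; 6 ⊕ 9 = F.

C[0] = 9, C[1] = F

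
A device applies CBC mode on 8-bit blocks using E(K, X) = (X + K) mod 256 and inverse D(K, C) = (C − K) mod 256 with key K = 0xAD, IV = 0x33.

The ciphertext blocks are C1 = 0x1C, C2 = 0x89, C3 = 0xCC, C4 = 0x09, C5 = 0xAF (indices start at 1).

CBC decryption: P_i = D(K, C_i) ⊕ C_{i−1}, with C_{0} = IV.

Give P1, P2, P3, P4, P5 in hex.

P1: D(K, 0x1C) = 0x6F; 0x6F ⊕ 0x33 = 0x5C.
P2: D(K, 0x89) = 0xDC; 0xDC ⊕ 0x1C = 0xC0.
P3: D(K, 0xCC) = 0x1F; 0x1F ⊕ 0x89 = 0x96.
P4: D(K, 0x09) = 0x5C; 0x5C ⊕ 0xCC = 0x90.
P5: D(K, 0xAF) = 0x02; 0x02 ⊕ 0x09 = 0x0B.

P1 = 0x5C, P2 = 0xC0, P3 = 0x96, P4 = 0x90, P5 = 0x0B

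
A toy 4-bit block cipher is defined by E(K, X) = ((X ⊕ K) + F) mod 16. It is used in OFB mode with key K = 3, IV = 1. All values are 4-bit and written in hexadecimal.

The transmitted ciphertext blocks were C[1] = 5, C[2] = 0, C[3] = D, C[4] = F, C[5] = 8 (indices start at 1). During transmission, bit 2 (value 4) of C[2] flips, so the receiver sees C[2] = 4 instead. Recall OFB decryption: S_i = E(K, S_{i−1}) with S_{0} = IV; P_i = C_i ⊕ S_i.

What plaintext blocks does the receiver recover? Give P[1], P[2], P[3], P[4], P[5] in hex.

Only C[2] changed, to 4. In OFB, a change in C_i flips the same bit in P_i only; the keystream is unaffected. Decrypting the received ciphertext:
P[1]: S = E(K, 1) = 1; 5 ⊕ 1 = 4.
P[2]: S = E(K, 1) = 1; 4 ⊕ 1 = 5.
P[3]: S = E(K, 1) = 1; D ⊕ 1 = C.
P[4]: S = E(K, 1) = 1; F ⊕ 1 = E.
P[5]: S = E(K, 1) = 1; 8 ⊕ 1 = 9.
Blocks that differ from the original plaintext: P[2].

P[1] = 4, P[2] = 5, P[3] = C, P[4] = E, P[5] = 9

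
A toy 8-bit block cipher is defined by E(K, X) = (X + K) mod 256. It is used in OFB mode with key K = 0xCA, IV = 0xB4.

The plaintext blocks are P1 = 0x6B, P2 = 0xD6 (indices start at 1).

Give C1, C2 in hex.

OFB encryption: S_i = E(K, S_{i−1}) with S_{0} = IV; C_i = P_i ⊕ S_i.
C1: S = E(K, 0xB4) = 0x7E; 0x6B ⊕ 0x7E = 0x15.
C2: S = E(K, 0x7E) = 0x48; 0xD6 ⊕ 0x48 = 0x9E.

C1 = 0x15, C2 = 0x9E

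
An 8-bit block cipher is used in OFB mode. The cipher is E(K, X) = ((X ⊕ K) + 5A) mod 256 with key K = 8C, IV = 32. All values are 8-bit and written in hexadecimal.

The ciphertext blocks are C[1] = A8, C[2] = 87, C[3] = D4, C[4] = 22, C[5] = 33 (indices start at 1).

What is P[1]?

P[1] = B0

OFB decryption: S_i = E(K, S_{i−1}) with S_{0} = IV; P_i = C_i ⊕ S_i.
P[1]: S = E(K, 32) = 18; A8 ⊕ 18 = B0.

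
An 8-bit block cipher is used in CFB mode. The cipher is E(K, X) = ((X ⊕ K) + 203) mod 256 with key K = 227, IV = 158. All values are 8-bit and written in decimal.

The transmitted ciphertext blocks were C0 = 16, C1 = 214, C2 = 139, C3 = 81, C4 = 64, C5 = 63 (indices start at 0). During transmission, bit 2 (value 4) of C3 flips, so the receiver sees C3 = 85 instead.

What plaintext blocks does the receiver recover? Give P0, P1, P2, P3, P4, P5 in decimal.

CFB decryption: P_i = C_i ⊕ E(K, C_{i−1}), with C_{−1} = IV.
Only C3 changed, to 85. In CFB, a change in C_i flips the same bit in P_i and garbles P_{i+1}. Decrypting the received ciphertext:
P0: E(K, 158) = 72; 16 ⊕ 72 = 88.
P1: E(K, 16) = 190; 214 ⊕ 190 = 104.
P2: E(K, 214) = 0; 139 ⊕ 0 = 139.
P3: E(K, 139) = 51; 85 ⊕ 51 = 102.
P4: E(K, 85) = 129; 64 ⊕ 129 = 193.
P5: E(K, 64) = 110; 63 ⊕ 110 = 81.
Blocks that differ from the original plaintext: P3, P4.

P0 = 88, P1 = 104, P2 = 139, P3 = 102, P4 = 193, P5 = 81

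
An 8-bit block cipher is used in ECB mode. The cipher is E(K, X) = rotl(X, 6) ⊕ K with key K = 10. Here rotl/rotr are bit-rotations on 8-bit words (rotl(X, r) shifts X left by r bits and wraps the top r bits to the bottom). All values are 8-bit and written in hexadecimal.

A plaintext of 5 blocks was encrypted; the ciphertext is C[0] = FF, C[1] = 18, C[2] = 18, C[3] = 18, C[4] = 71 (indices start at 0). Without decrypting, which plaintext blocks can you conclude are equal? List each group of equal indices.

P[1] = P[2] = P[3]

ECB encrypts each block independently with the same key, so equal ciphertext blocks imply equal plaintext blocks.
C[1] = C[2] = C[3] = 18, so P[1] = P[2] = P[3].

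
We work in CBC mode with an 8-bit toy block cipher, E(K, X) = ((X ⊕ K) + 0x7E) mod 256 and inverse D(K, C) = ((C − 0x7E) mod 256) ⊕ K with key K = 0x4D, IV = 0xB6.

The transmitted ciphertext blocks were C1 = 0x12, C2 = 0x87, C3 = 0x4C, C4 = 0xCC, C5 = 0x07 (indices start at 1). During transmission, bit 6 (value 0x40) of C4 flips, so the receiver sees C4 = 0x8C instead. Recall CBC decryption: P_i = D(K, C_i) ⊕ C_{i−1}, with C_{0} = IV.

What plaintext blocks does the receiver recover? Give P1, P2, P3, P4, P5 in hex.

P1 = 0x6F, P2 = 0x56, P3 = 0x04, P4 = 0x0F, P5 = 0x48

Only C4 changed, to 0x8C. In CBC, a change in C_i garbles P_i and flips the same bit in P_{i+1}. Decrypting the received ciphertext:
P1: D(K, 0x12) = 0xD9; 0xD9 ⊕ 0xB6 = 0x6F.
P2: D(K, 0x87) = 0x44; 0x44 ⊕ 0x12 = 0x56.
P3: D(K, 0x4C) = 0x83; 0x83 ⊕ 0x87 = 0x04.
P4: D(K, 0x8C) = 0x43; 0x43 ⊕ 0x4C = 0x0F.
P5: D(K, 0x07) = 0xC4; 0xC4 ⊕ 0x8C = 0x48.
Blocks that differ from the original plaintext: P4, P5.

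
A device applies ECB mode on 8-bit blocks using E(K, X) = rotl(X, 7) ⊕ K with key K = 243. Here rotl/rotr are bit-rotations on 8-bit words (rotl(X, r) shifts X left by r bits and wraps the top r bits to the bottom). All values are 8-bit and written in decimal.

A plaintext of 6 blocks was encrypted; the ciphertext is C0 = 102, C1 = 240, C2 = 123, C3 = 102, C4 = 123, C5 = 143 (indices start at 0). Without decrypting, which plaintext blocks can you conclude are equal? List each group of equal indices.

P0 = P3; P2 = P4

ECB encrypts each block independently with the same key, so equal ciphertext blocks imply equal plaintext blocks.
C0 = C3 = 102, so P0 = P3.
C2 = C4 = 123, so P2 = P4.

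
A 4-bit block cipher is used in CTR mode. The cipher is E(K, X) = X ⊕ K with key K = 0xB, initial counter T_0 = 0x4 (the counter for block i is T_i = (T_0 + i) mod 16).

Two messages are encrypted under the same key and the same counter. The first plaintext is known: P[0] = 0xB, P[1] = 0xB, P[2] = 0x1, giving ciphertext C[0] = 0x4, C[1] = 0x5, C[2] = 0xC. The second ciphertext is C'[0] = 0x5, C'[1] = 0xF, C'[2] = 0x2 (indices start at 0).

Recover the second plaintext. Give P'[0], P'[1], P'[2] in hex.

In CTR with a reused counter, both messages share the same keystream S_i, so C_i ⊕ C'_i = P_i ⊕ P'_i and thus P'_i = P_i ⊕ C_i ⊕ C'_i.
P'[0]: 0xB ⊕ 0x4 ⊕ 0x5 = 0xA.
P'[1]: 0xB ⊕ 0x5 ⊕ 0xF = 0x1.
P'[2]: 0x1 ⊕ 0xC ⊕ 0x2 = 0xF.

P'[0] = 0xA, P'[1] = 0x1, P'[2] = 0xF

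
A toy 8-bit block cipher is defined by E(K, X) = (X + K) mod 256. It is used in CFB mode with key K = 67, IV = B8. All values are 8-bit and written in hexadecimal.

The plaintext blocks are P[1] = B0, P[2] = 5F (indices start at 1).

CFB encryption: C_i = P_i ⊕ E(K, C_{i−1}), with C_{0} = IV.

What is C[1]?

C[1]: E(K, B8) = 1F; B0 ⊕ 1F = AF.

C[1] = AF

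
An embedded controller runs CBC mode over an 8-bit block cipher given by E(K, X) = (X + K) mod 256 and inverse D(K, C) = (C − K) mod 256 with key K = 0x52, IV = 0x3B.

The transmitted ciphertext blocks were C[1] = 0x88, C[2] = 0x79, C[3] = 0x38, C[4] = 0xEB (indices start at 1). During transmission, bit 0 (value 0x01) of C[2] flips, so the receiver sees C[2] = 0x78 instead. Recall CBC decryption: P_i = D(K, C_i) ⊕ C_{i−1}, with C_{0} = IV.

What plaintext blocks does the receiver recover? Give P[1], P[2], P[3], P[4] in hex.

P[1] = 0x0D, P[2] = 0xAE, P[3] = 0x9E, P[4] = 0xA1

Only C[2] changed, to 0x78. In CBC, a change in C_i garbles P_i and flips the same bit in P_{i+1}. Decrypting the received ciphertext:
P[1]: D(K, 0x88) = 0x36; 0x36 ⊕ 0x3B = 0x0D.
P[2]: D(K, 0x78) = 0x26; 0x26 ⊕ 0x88 = 0xAE.
P[3]: D(K, 0x38) = 0xE6; 0xE6 ⊕ 0x78 = 0x9E.
P[4]: D(K, 0xEB) = 0x99; 0x99 ⊕ 0x38 = 0xA1.
Blocks that differ from the original plaintext: P[2], P[3].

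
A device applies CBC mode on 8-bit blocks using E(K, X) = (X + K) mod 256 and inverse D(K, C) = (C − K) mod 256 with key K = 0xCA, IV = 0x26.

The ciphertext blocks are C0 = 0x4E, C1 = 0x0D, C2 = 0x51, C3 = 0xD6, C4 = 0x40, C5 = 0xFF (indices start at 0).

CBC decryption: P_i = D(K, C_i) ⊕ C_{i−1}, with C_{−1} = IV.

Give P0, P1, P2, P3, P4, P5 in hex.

P0: D(K, 0x4E) = 0x84; 0x84 ⊕ 0x26 = 0xA2.
P1: D(K, 0x0D) = 0x43; 0x43 ⊕ 0x4E = 0x0D.
P2: D(K, 0x51) = 0x87; 0x87 ⊕ 0x0D = 0x8A.
P3: D(K, 0xD6) = 0x0C; 0x0C ⊕ 0x51 = 0x5D.
P4: D(K, 0x40) = 0x76; 0x76 ⊕ 0xD6 = 0xA0.
P5: D(K, 0xFF) = 0x35; 0x35 ⊕ 0x40 = 0x75.

P0 = 0xA2, P1 = 0x0D, P2 = 0x8A, P3 = 0x5D, P4 = 0xA0, P5 = 0x75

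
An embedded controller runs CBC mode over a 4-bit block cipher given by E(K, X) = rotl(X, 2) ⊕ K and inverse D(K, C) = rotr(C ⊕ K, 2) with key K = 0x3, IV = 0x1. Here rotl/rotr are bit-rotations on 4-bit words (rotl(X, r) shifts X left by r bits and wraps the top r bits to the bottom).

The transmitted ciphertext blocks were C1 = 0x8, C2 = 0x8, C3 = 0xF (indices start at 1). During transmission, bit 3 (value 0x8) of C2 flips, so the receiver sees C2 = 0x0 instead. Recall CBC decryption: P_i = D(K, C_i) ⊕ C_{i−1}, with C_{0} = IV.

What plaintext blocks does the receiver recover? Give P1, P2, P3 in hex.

P1 = 0xF, P2 = 0x4, P3 = 0x3

Only C2 changed, to 0x0. In CBC, a change in C_i garbles P_i and flips the same bit in P_{i+1}. Decrypting the received ciphertext:
P1: D(K, 0x8) = 0xE; 0xE ⊕ 0x1 = 0xF.
P2: D(K, 0x0) = 0xC; 0xC ⊕ 0x8 = 0x4.
P3: D(K, 0xF) = 0x3; 0x3 ⊕ 0x0 = 0x3.
Blocks that differ from the original plaintext: P2, P3.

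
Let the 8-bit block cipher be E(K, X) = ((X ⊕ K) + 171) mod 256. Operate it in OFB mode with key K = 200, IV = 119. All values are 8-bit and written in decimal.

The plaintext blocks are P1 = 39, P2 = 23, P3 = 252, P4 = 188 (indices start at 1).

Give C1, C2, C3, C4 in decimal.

OFB encryption: S_i = E(K, S_{i−1}) with S_{0} = IV; C_i = P_i ⊕ S_i.
C1: S = E(K, 119) = 106; 39 ⊕ 106 = 77.
C2: S = E(K, 106) = 77; 23 ⊕ 77 = 90.
C3: S = E(K, 77) = 48; 252 ⊕ 48 = 204.
C4: S = E(K, 48) = 163; 188 ⊕ 163 = 31.

C1 = 77, C2 = 90, C3 = 204, C4 = 31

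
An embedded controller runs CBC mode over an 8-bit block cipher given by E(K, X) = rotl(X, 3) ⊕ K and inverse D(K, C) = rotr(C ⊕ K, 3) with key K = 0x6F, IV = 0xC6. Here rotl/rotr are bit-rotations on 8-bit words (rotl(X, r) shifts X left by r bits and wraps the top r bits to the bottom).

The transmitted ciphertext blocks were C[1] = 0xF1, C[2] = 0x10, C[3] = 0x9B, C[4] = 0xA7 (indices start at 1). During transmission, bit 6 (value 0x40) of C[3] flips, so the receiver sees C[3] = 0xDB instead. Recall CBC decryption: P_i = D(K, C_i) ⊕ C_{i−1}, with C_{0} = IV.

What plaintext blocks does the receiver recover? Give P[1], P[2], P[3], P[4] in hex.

P[1] = 0x15, P[2] = 0x1E, P[3] = 0x86, P[4] = 0xC2

Only C[3] changed, to 0xDB. In CBC, a change in C_i garbles P_i and flips the same bit in P_{i+1}. Decrypting the received ciphertext:
P[1]: D(K, 0xF1) = 0xD3; 0xD3 ⊕ 0xC6 = 0x15.
P[2]: D(K, 0x10) = 0xEF; 0xEF ⊕ 0xF1 = 0x1E.
P[3]: D(K, 0xDB) = 0x96; 0x96 ⊕ 0x10 = 0x86.
P[4]: D(K, 0xA7) = 0x19; 0x19 ⊕ 0xDB = 0xC2.
Blocks that differ from the original plaintext: P[3], P[4].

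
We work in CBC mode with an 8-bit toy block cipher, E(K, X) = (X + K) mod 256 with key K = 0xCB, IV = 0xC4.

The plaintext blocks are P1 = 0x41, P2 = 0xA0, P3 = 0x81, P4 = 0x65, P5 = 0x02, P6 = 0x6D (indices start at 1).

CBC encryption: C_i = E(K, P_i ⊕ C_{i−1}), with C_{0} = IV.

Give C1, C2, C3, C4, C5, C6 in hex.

C1: P1 ⊕ 0xC4 = 0x85; E(K, 0x85) = 0x50.
C2: P2 ⊕ 0x50 = 0xF0; E(K, 0xF0) = 0xBB.
C3: P3 ⊕ 0xBB = 0x3A; E(K, 0x3A) = 0x05.
C4: P4 ⊕ 0x05 = 0x60; E(K, 0x60) = 0x2B.
C5: P5 ⊕ 0x2B = 0x29; E(K, 0x29) = 0xF4.
C6: P6 ⊕ 0xF4 = 0x99; E(K, 0x99) = 0x64.

C1 = 0x50, C2 = 0xBB, C3 = 0x05, C4 = 0x2B, C5 = 0xF4, C6 = 0x64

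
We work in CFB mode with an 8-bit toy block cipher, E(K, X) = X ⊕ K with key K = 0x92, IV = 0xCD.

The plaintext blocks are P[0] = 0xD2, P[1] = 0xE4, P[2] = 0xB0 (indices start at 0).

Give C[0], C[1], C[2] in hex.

CFB encryption: C_i = P_i ⊕ E(K, C_{i−1}), with C_{−1} = IV.
C[0]: E(K, 0xCD) = 0x5F; 0xD2 ⊕ 0x5F = 0x8D.
C[1]: E(K, 0x8D) = 0x1F; 0xE4 ⊕ 0x1F = 0xFB.
C[2]: E(K, 0xFB) = 0x69; 0xB0 ⊕ 0x69 = 0xD9.

C[0] = 0x8D, C[1] = 0xFB, C[2] = 0xD9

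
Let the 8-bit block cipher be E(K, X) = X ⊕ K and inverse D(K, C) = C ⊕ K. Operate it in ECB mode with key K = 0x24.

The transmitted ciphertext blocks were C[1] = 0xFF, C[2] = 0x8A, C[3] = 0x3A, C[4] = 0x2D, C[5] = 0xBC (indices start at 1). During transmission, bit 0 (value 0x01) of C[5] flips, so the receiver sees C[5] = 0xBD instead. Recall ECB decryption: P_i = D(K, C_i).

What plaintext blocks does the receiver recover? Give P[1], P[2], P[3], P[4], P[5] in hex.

Only C[5] changed, to 0xBD. In ECB, a change in C_i affects only P_i. Decrypting the received ciphertext:
P[1]: D(K, 0xFF) = 0xDB.
P[2]: D(K, 0x8A) = 0xAE.
P[3]: D(K, 0x3A) = 0x1E.
P[4]: D(K, 0x2D) = 0x09.
P[5]: D(K, 0xBD) = 0x99.
Blocks that differ from the original plaintext: P[5].

P[1] = 0xDB, P[2] = 0xAE, P[3] = 0x1E, P[4] = 0x09, P[5] = 0x99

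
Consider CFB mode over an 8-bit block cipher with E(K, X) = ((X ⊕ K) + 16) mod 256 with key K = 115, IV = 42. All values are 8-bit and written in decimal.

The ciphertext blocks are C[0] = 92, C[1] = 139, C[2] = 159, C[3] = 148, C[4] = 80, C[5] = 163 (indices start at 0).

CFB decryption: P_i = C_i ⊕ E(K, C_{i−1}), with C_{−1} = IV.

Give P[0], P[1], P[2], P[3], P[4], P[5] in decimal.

P[0]: E(K, 42) = 105; 92 ⊕ 105 = 53.
P[1]: E(K, 92) = 63; 139 ⊕ 63 = 180.
P[2]: E(K, 139) = 8; 159 ⊕ 8 = 151.
P[3]: E(K, 159) = 252; 148 ⊕ 252 = 104.
P[4]: E(K, 148) = 247; 80 ⊕ 247 = 167.
P[5]: E(K, 80) = 51; 163 ⊕ 51 = 144.

P[0] = 53, P[1] = 180, P[2] = 151, P[3] = 104, P[4] = 167, P[5] = 144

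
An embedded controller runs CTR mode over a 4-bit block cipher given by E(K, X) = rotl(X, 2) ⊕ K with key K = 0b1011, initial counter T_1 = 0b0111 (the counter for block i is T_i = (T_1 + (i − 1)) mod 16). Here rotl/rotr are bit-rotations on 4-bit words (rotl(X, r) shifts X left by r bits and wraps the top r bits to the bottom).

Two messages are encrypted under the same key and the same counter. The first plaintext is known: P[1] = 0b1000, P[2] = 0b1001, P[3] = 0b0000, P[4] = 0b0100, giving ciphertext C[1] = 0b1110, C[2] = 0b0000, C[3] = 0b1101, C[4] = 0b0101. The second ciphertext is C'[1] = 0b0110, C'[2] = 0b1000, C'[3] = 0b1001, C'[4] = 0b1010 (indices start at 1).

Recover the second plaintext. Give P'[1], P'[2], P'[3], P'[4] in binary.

P'[1] = 0b0000, P'[2] = 0b0001, P'[3] = 0b0100, P'[4] = 0b1011

In CTR with a reused counter, both messages share the same keystream S_i, so C_i ⊕ C'_i = P_i ⊕ P'_i and thus P'_i = P_i ⊕ C_i ⊕ C'_i.
P'[1]: 0b1000 ⊕ 0b1110 ⊕ 0b0110 = 0b0000.
P'[2]: 0b1001 ⊕ 0b0000 ⊕ 0b1000 = 0b0001.
P'[3]: 0b0000 ⊕ 0b1101 ⊕ 0b1001 = 0b0100.
P'[4]: 0b0100 ⊕ 0b0101 ⊕ 0b1010 = 0b1011.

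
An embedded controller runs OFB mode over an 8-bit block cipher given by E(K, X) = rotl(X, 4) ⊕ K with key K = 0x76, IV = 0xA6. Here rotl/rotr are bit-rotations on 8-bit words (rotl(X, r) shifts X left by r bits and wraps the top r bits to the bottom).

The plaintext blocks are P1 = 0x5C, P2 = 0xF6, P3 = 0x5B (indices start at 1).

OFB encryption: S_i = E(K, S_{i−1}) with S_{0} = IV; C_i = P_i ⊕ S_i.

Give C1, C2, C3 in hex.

C1: S = E(K, 0xA6) = 0x1C; 0x5C ⊕ 0x1C = 0x40.
C2: S = E(K, 0x1C) = 0xB7; 0xF6 ⊕ 0xB7 = 0x41.
C3: S = E(K, 0xB7) = 0x0D; 0x5B ⊕ 0x0D = 0x56.

C1 = 0x40, C2 = 0x41, C3 = 0x56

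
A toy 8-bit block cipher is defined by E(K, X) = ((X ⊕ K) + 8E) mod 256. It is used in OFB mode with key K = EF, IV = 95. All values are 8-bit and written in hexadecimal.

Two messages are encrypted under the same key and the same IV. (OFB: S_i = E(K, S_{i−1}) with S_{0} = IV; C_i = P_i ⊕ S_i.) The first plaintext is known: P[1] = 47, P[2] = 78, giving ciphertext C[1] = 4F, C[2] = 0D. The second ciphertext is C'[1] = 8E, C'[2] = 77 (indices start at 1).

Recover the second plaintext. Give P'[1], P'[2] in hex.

In OFB with a reused IV, both messages share the same keystream S_i, so C_i ⊕ C'_i = P_i ⊕ P'_i and thus P'_i = P_i ⊕ C_i ⊕ C'_i.
P'[1]: 47 ⊕ 4F ⊕ 8E = 86.
P'[2]: 78 ⊕ 0D ⊕ 77 = 02.

P'[1] = 86, P'[2] = 02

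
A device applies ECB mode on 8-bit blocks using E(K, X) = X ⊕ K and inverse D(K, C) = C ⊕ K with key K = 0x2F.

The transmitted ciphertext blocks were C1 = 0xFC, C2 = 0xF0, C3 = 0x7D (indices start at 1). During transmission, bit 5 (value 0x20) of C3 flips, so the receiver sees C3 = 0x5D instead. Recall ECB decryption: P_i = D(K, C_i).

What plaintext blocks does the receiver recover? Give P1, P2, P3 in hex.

Only C3 changed, to 0x5D. In ECB, a change in C_i affects only P_i. Decrypting the received ciphertext:
P1: D(K, 0xFC) = 0xD3.
P2: D(K, 0xF0) = 0xDF.
P3: D(K, 0x5D) = 0x72.
Blocks that differ from the original plaintext: P3.

P1 = 0xD3, P2 = 0xDF, P3 = 0x72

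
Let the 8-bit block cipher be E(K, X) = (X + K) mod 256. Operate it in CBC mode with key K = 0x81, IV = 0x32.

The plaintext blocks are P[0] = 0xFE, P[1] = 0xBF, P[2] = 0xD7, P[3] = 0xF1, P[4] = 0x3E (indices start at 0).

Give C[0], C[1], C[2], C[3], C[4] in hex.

C[0] = 0x4D, C[1] = 0x73, C[2] = 0x25, C[3] = 0x55, C[4] = 0xEC

CBC encryption: C_i = E(K, P_i ⊕ C_{i−1}), with C_{−1} = IV.
C[0]: P[0] ⊕ 0x32 = 0xCC; E(K, 0xCC) = 0x4D.
C[1]: P[1] ⊕ 0x4D = 0xF2; E(K, 0xF2) = 0x73.
C[2]: P[2] ⊕ 0x73 = 0xA4; E(K, 0xA4) = 0x25.
C[3]: P[3] ⊕ 0x25 = 0xD4; E(K, 0xD4) = 0x55.
C[4]: P[4] ⊕ 0x55 = 0x6B; E(K, 0x6B) = 0xEC.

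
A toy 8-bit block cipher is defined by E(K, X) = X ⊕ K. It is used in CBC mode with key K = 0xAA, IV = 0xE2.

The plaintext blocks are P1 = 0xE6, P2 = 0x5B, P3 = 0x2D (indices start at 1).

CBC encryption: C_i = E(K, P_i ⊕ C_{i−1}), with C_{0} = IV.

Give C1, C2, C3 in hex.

C1: P1 ⊕ 0xE2 = 0x04; E(K, 0x04) = 0xAE.
C2: P2 ⊕ 0xAE = 0xF5; E(K, 0xF5) = 0x5F.
C3: P3 ⊕ 0x5F = 0x72; E(K, 0x72) = 0xD8.

C1 = 0xAE, C2 = 0x5F, C3 = 0xD8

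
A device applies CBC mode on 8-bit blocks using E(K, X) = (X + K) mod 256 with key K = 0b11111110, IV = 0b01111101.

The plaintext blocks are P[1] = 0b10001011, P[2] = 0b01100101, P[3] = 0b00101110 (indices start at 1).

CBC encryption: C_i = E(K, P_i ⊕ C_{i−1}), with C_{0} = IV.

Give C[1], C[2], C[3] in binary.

C[1] = 0b11110100, C[2] = 0b10001111, C[3] = 0b10011111

C[1]: P[1] ⊕ 0b01111101 = 0b11110110; E(K, 0b11110110) = 0b11110100.
C[2]: P[2] ⊕ 0b11110100 = 0b10010001; E(K, 0b10010001) = 0b10001111.
C[3]: P[3] ⊕ 0b10001111 = 0b10100001; E(K, 0b10100001) = 0b10011111.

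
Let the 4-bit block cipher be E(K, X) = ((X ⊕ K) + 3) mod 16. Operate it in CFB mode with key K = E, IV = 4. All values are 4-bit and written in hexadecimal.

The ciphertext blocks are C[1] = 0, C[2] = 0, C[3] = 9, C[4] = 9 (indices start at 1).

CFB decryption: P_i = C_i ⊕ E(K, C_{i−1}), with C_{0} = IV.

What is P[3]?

P[3] = 8

P[3]: E(K, 0) = 1; 9 ⊕ 1 = 8.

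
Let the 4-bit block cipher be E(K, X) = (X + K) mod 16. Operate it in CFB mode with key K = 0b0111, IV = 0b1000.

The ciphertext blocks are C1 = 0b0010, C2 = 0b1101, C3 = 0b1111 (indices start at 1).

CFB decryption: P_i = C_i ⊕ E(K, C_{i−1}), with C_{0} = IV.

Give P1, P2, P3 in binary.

P1 = 0b1101, P2 = 0b0100, P3 = 0b1011

P1: E(K, 0b1000) = 0b1111; 0b0010 ⊕ 0b1111 = 0b1101.
P2: E(K, 0b0010) = 0b1001; 0b1101 ⊕ 0b1001 = 0b0100.
P3: E(K, 0b1101) = 0b0100; 0b1111 ⊕ 0b0100 = 0b1011.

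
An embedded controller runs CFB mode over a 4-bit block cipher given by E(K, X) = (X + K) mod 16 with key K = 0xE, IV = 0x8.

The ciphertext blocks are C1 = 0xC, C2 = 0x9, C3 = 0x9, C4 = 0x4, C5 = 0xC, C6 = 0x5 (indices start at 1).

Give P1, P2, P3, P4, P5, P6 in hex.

P1 = 0xA, P2 = 0x3, P3 = 0xE, P4 = 0x3, P5 = 0xE, P6 = 0xF

CFB decryption: P_i = C_i ⊕ E(K, C_{i−1}), with C_{0} = IV.
P1: E(K, 0x8) = 0x6; 0xC ⊕ 0x6 = 0xA.
P2: E(K, 0xC) = 0xA; 0x9 ⊕ 0xA = 0x3.
P3: E(K, 0x9) = 0x7; 0x9 ⊕ 0x7 = 0xE.
P4: E(K, 0x9) = 0x7; 0x4 ⊕ 0x7 = 0x3.
P5: E(K, 0x4) = 0x2; 0xC ⊕ 0x2 = 0xE.
P6: E(K, 0xC) = 0xA; 0x5 ⊕ 0xA = 0xF.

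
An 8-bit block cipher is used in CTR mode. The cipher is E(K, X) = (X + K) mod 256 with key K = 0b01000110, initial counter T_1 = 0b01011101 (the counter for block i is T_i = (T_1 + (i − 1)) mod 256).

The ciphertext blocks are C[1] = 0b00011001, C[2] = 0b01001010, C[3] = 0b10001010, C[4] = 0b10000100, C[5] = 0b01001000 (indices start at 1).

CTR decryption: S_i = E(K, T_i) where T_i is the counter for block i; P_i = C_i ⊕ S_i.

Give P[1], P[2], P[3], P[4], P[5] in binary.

P[1] = 0b10111010, P[2] = 0b11101110, P[3] = 0b00101111, P[4] = 0b00100010, P[5] = 0b11101111

P[1]: T = 0b01011101, S = E(K, T) = 0b10100011; 0b00011001 ⊕ 0b10100011 = 0b10111010.
P[2]: T = 0b01011110, S = E(K, T) = 0b10100100; 0b01001010 ⊕ 0b10100100 = 0b11101110.
P[3]: T = 0b01011111, S = E(K, T) = 0b10100101; 0b10001010 ⊕ 0b10100101 = 0b00101111.
P[4]: T = 0b01100000, S = E(K, T) = 0b10100110; 0b10000100 ⊕ 0b10100110 = 0b00100010.
P[5]: T = 0b01100001, S = E(K, T) = 0b10100111; 0b01001000 ⊕ 0b10100111 = 0b11101111.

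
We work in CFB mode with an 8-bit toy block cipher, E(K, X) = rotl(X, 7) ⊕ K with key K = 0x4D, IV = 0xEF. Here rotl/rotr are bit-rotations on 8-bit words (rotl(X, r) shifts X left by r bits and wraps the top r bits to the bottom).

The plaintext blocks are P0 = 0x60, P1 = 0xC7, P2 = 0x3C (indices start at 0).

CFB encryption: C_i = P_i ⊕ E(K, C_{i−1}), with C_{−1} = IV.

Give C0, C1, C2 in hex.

C0: E(K, 0xEF) = 0xBA; 0x60 ⊕ 0xBA = 0xDA.
C1: E(K, 0xDA) = 0x20; 0xC7 ⊕ 0x20 = 0xE7.
C2: E(K, 0xE7) = 0xBE; 0x3C ⊕ 0xBE = 0x82.

C0 = 0xDA, C1 = 0xE7, C2 = 0x82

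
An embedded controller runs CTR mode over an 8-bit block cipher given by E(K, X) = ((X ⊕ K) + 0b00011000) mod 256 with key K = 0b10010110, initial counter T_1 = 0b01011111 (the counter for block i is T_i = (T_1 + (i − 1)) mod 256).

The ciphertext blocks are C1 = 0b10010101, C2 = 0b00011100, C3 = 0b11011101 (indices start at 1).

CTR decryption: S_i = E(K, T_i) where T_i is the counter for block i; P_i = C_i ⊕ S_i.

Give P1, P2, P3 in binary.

P1 = 0b01110100, P2 = 0b00010010, P3 = 0b11010010

P1: T = 0b01011111, S = E(K, T) = 0b11100001; 0b10010101 ⊕ 0b11100001 = 0b01110100.
P2: T = 0b01100000, S = E(K, T) = 0b00001110; 0b00011100 ⊕ 0b00001110 = 0b00010010.
P3: T = 0b01100001, S = E(K, T) = 0b00001111; 0b11011101 ⊕ 0b00001111 = 0b11010010.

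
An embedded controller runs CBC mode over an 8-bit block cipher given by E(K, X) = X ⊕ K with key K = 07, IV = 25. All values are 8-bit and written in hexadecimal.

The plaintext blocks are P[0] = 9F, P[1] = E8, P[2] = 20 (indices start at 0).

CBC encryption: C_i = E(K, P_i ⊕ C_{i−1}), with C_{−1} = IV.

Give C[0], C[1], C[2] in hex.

C[0] = BD, C[1] = 52, C[2] = 75

C[0]: P[0] ⊕ 25 = BA; E(K, BA) = BD.
C[1]: P[1] ⊕ BD = 55; E(K, 55) = 52.
C[2]: P[2] ⊕ 52 = 72; E(K, 72) = 75.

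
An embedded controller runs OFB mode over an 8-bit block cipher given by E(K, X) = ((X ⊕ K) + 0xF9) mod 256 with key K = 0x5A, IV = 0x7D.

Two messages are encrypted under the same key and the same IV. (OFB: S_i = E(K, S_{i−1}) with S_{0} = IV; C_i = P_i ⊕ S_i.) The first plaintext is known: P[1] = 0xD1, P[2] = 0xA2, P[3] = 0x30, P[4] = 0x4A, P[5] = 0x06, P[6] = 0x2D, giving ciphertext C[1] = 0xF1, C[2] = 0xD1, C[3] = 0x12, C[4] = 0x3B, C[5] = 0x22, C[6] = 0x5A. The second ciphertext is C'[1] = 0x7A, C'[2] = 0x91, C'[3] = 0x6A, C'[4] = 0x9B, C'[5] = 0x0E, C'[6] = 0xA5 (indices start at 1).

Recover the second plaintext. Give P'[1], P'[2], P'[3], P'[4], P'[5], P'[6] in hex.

P'[1] = 0x5A, P'[2] = 0xE2, P'[3] = 0x48, P'[4] = 0xEA, P'[5] = 0x2A, P'[6] = 0xD2

In OFB with a reused IV, both messages share the same keystream S_i, so C_i ⊕ C'_i = P_i ⊕ P'_i and thus P'_i = P_i ⊕ C_i ⊕ C'_i.
P'[1]: 0xD1 ⊕ 0xF1 ⊕ 0x7A = 0x5A.
P'[2]: 0xA2 ⊕ 0xD1 ⊕ 0x91 = 0xE2.
P'[3]: 0x30 ⊕ 0x12 ⊕ 0x6A = 0x48.
P'[4]: 0x4A ⊕ 0x3B ⊕ 0x9B = 0xEA.
P'[5]: 0x06 ⊕ 0x22 ⊕ 0x0E = 0x2A.
P'[6]: 0x2D ⊕ 0x5A ⊕ 0xA5 = 0xD2.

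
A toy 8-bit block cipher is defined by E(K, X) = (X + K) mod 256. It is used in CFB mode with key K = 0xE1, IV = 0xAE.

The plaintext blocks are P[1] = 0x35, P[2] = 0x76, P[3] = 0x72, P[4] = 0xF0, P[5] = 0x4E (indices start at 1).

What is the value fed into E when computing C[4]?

CFB encryption: C_i = P_i ⊕ E(K, C_{i−1}), with C_{0} = IV.
C[1]: E(K, 0xAE) = 0x8F; 0x35 ⊕ 0x8F = 0xBA.
C[2]: E(K, 0xBA) = 0x9B; 0x76 ⊕ 0x9B = 0xED.
C[3]: E(K, 0xED) = 0xCE; 0x72 ⊕ 0xCE = 0xBC.
C[4]: E(K, 0xBC) = 0x9D; 0xF0 ⊕ 0x9D = 0x6D.
So the input to E for block [4] is 0xBC.

0xBC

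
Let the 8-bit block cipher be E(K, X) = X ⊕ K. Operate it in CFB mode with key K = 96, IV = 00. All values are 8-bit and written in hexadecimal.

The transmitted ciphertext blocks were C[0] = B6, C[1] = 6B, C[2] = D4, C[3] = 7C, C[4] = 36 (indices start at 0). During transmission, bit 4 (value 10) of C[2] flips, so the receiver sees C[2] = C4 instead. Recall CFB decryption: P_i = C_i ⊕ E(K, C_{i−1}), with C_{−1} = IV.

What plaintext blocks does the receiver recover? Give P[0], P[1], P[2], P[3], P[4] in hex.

Only C[2] changed, to C4. In CFB, a change in C_i flips the same bit in P_i and garbles P_{i+1}. Decrypting the received ciphertext:
P[0]: E(K, 00) = 96; B6 ⊕ 96 = 20.
P[1]: E(K, B6) = 20; 6B ⊕ 20 = 4B.
P[2]: E(K, 6B) = FD; C4 ⊕ FD = 39.
P[3]: E(K, C4) = 52; 7C ⊕ 52 = 2E.
P[4]: E(K, 7C) = EA; 36 ⊕ EA = DC.
Blocks that differ from the original plaintext: P[2], P[3].

P[0] = 20, P[1] = 4B, P[2] = 39, P[3] = 2E, P[4] = DC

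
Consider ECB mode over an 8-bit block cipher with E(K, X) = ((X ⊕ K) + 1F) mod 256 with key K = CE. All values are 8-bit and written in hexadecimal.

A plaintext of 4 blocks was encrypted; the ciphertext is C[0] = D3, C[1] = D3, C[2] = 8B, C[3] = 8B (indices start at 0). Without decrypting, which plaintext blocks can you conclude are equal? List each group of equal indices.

P[0] = P[1]; P[2] = P[3]

ECB encrypts each block independently with the same key, so equal ciphertext blocks imply equal plaintext blocks.
C[0] = C[1] = D3, so P[0] = P[1].
C[2] = C[3] = 8B, so P[2] = P[3].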